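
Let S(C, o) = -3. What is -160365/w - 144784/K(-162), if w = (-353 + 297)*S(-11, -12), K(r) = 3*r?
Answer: -8935613/13608 ≈ -656.64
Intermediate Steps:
w = 168 (w = (-353 + 297)*(-3) = -56*(-3) = 168)
-160365/w - 144784/K(-162) = -160365/168 - 144784/(3*(-162)) = -160365*1/168 - 144784/(-486) = -53455/56 - 144784*(-1/486) = -53455/56 + 72392/243 = -8935613/13608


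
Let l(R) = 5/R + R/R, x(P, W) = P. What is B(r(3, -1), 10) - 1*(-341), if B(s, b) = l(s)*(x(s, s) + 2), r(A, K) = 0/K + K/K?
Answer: 359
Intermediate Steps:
l(R) = 1 + 5/R (l(R) = 5/R + 1 = 1 + 5/R)
r(A, K) = 1 (r(A, K) = 0 + 1 = 1)
B(s, b) = (2 + s)*(5 + s)/s (B(s, b) = ((5 + s)/s)*(s + 2) = ((5 + s)/s)*(2 + s) = (2 + s)*(5 + s)/s)
B(r(3, -1), 10) - 1*(-341) = (7 + 1 + 10/1) - 1*(-341) = (7 + 1 + 10*1) + 341 = (7 + 1 + 10) + 341 = 18 + 341 = 359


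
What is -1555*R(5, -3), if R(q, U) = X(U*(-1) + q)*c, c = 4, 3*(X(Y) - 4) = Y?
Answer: -124400/3 ≈ -41467.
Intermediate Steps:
X(Y) = 4 + Y/3
R(q, U) = 16 - 4*U/3 + 4*q/3 (R(q, U) = (4 + (U*(-1) + q)/3)*4 = (4 + (-U + q)/3)*4 = (4 + (q - U)/3)*4 = (4 + (-U/3 + q/3))*4 = (4 - U/3 + q/3)*4 = 16 - 4*U/3 + 4*q/3)
-1555*R(5, -3) = -1555*(16 - 4/3*(-3) + (4/3)*5) = -1555*(16 + 4 + 20/3) = -1555*80/3 = -124400/3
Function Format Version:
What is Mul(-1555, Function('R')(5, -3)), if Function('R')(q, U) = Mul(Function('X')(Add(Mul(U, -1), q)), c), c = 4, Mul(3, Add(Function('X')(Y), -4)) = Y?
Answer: Rational(-124400, 3) ≈ -41467.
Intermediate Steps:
Function('X')(Y) = Add(4, Mul(Rational(1, 3), Y))
Function('R')(q, U) = Add(16, Mul(Rational(-4, 3), U), Mul(Rational(4, 3), q)) (Function('R')(q, U) = Mul(Add(4, Mul(Rational(1, 3), Add(Mul(U, -1), q))), 4) = Mul(Add(4, Mul(Rational(1, 3), Add(Mul(-1, U), q))), 4) = Mul(Add(4, Mul(Rational(1, 3), Add(q, Mul(-1, U)))), 4) = Mul(Add(4, Add(Mul(Rational(-1, 3), U), Mul(Rational(1, 3), q))), 4) = Mul(Add(4, Mul(Rational(-1, 3), U), Mul(Rational(1, 3), q)), 4) = Add(16, Mul(Rational(-4, 3), U), Mul(Rational(4, 3), q)))
Mul(-1555, Function('R')(5, -3)) = Mul(-1555, Add(16, Mul(Rational(-4, 3), -3), Mul(Rational(4, 3), 5))) = Mul(-1555, Add(16, 4, Rational(20, 3))) = Mul(-1555, Rational(80, 3)) = Rational(-124400, 3)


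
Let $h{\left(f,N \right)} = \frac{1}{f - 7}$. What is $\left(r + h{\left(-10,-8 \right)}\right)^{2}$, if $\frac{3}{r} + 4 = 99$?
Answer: $\frac{1936}{2608225} \approx 0.00074227$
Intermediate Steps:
$r = \frac{3}{95}$ ($r = \frac{3}{-4 + 99} = \frac{3}{95} \approx 0.031579$)
$h{\left(f,N \right)} = \frac{1}{-7 + f}$
$\left(r + h{\left(-10,-8 \right)}\right)^{2} = \left(\frac{3}{95} + \frac{1}{-7 - 10}\right)^{2} = \left(\frac{3}{95} + \frac{1}{-17}\right)^{2} = \left(\frac{3}{95} - \frac{1}{17}\right)^{2} = \left(- \frac{44}{1615}\right)^{2} = \frac{1936}{2608225}$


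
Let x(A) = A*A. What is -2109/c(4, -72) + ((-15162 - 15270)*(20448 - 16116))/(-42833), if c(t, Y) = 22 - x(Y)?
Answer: 23469108465/7624274 ≈ 3078.2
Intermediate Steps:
x(A) = A²
c(t, Y) = 22 - Y²
-2109/c(4, -72) + ((-15162 - 15270)*(20448 - 16116))/(-42833) = -2109/(22 - 1*(-72)²) + ((-15162 - 15270)*(20448 - 16116))/(-42833) = -2109/(22 - 1*5184) - 30432*4332*(-1/42833) = -2109/(22 - 5184) - 131831424*(-1/42833) = -2109/(-5162) + 131831424/42833 = -2109*(-1/5162) + 131831424/42833 = 2109/5162 + 131831424/42833 = 23469108465/7624274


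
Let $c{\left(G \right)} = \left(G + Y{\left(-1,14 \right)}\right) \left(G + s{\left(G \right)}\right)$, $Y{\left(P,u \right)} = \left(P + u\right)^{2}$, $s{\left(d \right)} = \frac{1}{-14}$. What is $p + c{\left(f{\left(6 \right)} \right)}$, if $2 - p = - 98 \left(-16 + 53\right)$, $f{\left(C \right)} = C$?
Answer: $\frac{9331}{2} \approx 4665.5$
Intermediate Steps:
$s{\left(d \right)} = - \frac{1}{14}$
$p = 3628$ ($p = 2 - - 98 \left(-16 + 53\right) = 2 - \left(-98\right) 37 = 2 - -3626 = 2 + 3626 = 3628$)
$c{\left(G \right)} = \left(169 + G\right) \left(- \frac{1}{14} + G\right)$ ($c{\left(G \right)} = \left(G + \left(-1 + 14\right)^{2}\right) \left(G - \frac{1}{14}\right) = \left(G + 13^{2}\right) \left(- \frac{1}{14} + G\right) = \left(G + 169\right) \left(- \frac{1}{14} + G\right) = \left(169 + G\right) \left(- \frac{1}{14} + G\right)$)
$p + c{\left(f{\left(6 \right)} \right)} = 3628 + \left(- \frac{169}{14} + 6^{2} + \frac{2365}{14} \cdot 6\right) = 3628 + \left(- \frac{169}{14} + 36 + \frac{7095}{7}\right) = 3628 + \frac{2075}{2} = \frac{9331}{2}$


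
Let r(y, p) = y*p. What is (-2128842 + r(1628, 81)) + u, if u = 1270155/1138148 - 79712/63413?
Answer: -144128371782485137/72173379124 ≈ -1.9970e+6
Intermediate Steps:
r(y, p) = p*y
u = -10179714361/72173379124 (u = 1270155*(1/1138148) - 79712*1/63413 = 1270155/1138148 - 79712/63413 = -10179714361/72173379124 ≈ -0.14105)
(-2128842 + r(1628, 81)) + u = (-2128842 + 81*1628) - 10179714361/72173379124 = (-2128842 + 131868) - 10179714361/72173379124 = -1996974 - 10179714361/72173379124 = -144128371782485137/72173379124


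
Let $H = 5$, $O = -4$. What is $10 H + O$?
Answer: $46$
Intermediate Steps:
$10 H + O = 10 \cdot 5 - 4 = 50 - 4 = 46$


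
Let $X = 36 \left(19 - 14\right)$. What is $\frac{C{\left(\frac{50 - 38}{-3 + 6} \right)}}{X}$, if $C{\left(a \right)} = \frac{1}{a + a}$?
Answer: $\frac{1}{1440} \approx 0.00069444$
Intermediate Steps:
$C{\left(a \right)} = \frac{1}{2 a}$
$X = 180$ ($X = 36 \cdot 5 = 180$)
$\frac{C{\left(\frac{50 - 38}{-3 + 6} \right)}}{X} = \frac{\frac{1}{2} \frac{1}{\left(50 - 38\right) \frac{1}{-3 + 6}}}{180} = \frac{1}{2 \cdot \frac{12}{3}} \cdot \frac{1}{180} = \frac{1}{2 \cdot 12 \cdot \frac{1}{3}} \cdot \frac{1}{180} = \frac{1}{2 \cdot 4} \cdot \frac{1}{180} = \frac{1}{2} \cdot \frac{1}{4} \cdot \frac{1}{180} = \frac{1}{8} \cdot \frac{1}{180} = \frac{1}{1440}$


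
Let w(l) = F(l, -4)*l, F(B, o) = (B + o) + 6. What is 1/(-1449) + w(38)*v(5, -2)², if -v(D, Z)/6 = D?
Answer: 1982231999/1449 ≈ 1.3680e+6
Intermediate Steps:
v(D, Z) = -6*D
F(B, o) = 6 + B + o
w(l) = l*(2 + l) (w(l) = (6 + l - 4)*l = (2 + l)*l = l*(2 + l))
1/(-1449) + w(38)*v(5, -2)² = 1/(-1449) + (38*(2 + 38))*(-6*5)² = -1/1449 + (38*40)*(-30)² = -1/1449 + 1520*900 = -1/1449 + 1368000 = 1982231999/1449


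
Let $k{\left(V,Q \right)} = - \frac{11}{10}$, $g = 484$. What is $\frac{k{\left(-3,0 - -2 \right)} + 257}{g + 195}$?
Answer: $\frac{2559}{6790} \approx 0.37688$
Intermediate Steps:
$k{\left(V,Q \right)} = - \frac{11}{10}$ ($k{\left(V,Q \right)} = \left(-11\right) \frac{1}{10} = - \frac{11}{10}$)
$\frac{k{\left(-3,0 - -2 \right)} + 257}{g + 195} = \frac{- \frac{11}{10} + 257}{484 + 195} = \frac{2559}{10 \cdot 679} = \frac{2559}{10} \cdot \frac{1}{679} = \frac{2559}{6790}$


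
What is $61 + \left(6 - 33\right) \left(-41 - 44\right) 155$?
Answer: $355786$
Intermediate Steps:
$61 + \left(6 - 33\right) \left(-41 - 44\right) 155 = 61 + \left(-27\right) \left(-85\right) 155 = 61 + 2295 \cdot 155 = 61 + 355725 = 355786$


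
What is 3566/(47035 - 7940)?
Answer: 3566/39095 ≈ 0.091214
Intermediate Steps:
3566/(47035 - 7940) = 3566/39095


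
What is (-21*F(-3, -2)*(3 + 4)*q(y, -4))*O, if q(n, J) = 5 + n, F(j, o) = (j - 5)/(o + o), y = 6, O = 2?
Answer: -6468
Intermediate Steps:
F(j, o) = (-5 + j)/(2*o) (F(j, o) = (-5 + j)/((2*o)) = (-5 + j)*(1/(2*o)) = (-5 + j)/(2*o))
(-21*F(-3, -2)*(3 + 4)*q(y, -4))*O = -21*(1/2)*(-5 - 3)/(-2)*(3 + 4)*(5 + 6)*2 = -21*(1/2)*(-1/2)*(-8)*7*11*2 = -42*77*2 = -21*154*2 = -3234*2 = -6468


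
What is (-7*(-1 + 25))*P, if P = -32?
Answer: 5376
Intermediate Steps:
(-7*(-1 + 25))*P = -7*(-1 + 25)*(-32) = -7*24*(-32) = -168*(-32) = 5376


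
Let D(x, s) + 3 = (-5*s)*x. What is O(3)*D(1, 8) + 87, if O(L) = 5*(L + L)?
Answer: -1203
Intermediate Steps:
D(x, s) = -3 - 5*s*x (D(x, s) = -3 + (-5*s)*x = -3 - 5*s*x)
O(L) = 10*L (O(L) = 5*(2*L) = 10*L)
O(3)*D(1, 8) + 87 = (10*3)*(-3 - 5*8*1) + 87 = 30*(-3 - 40) + 87 = 30*(-43) + 87 = -1290 + 87 = -1203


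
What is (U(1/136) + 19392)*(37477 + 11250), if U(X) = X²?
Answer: 17477129096791/18496 ≈ 9.4491e+8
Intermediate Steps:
(U(1/136) + 19392)*(37477 + 11250) = ((1/136)² + 19392)*(37477 + 11250) = ((1/136)² + 19392)*48727 = (1/18496 + 19392)*48727 = (358674433/18496)*48727 = 17477129096791/18496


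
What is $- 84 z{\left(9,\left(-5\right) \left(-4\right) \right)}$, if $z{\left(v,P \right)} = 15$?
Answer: $-1260$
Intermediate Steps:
$- 84 z{\left(9,\left(-5\right) \left(-4\right) \right)} = \left(-84\right) 15 = -1260$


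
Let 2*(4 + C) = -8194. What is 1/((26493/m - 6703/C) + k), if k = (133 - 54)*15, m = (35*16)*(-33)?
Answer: 25262160/29940734149 ≈ 0.00084374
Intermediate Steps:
C = -4101 (C = -4 + (½)*(-8194) = -4 - 4097 = -4101)
m = -18480 (m = 560*(-33) = -18480)
k = 1185 (k = 79*15 = 1185)
1/((26493/m - 6703/C) + k) = 1/((26493/(-18480) - 6703/(-4101)) + 1185) = 1/((26493*(-1/18480) - 6703*(-1/4101)) + 1185) = 1/((-8831/6160 + 6703/4101) + 1185) = 1/(5074549/25262160 + 1185) = 1/(29940734149/25262160) = 25262160/29940734149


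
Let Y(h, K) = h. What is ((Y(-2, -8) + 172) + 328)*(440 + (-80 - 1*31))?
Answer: 163842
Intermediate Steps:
((Y(-2, -8) + 172) + 328)*(440 + (-80 - 1*31)) = ((-2 + 172) + 328)*(440 + (-80 - 1*31)) = (170 + 328)*(440 + (-80 - 31)) = 498*(440 - 111) = 498*329 = 163842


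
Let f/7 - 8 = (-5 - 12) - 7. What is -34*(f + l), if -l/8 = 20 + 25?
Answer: 16048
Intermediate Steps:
l = -360 (l = -8*(20 + 25) = -8*45 = -360)
f = -112 (f = 56 + 7*((-5 - 12) - 7) = 56 + 7*(-17 - 7) = 56 + 7*(-24) = 56 - 168 = -112)
-34*(f + l) = -34*(-112 - 360) = -34*(-472) = 16048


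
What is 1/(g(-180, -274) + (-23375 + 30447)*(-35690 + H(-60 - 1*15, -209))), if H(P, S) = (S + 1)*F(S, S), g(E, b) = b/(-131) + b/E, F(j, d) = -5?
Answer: -11790/2889078149393 ≈ -4.0809e-9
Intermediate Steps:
g(E, b) = -b/131 + b/E (g(E, b) = b*(-1/131) + b/E = -b/131 + b/E)
H(P, S) = -5 - 5*S (H(P, S) = (S + 1)*(-5) = (1 + S)*(-5) = -5 - 5*S)
1/(g(-180, -274) + (-23375 + 30447)*(-35690 + H(-60 - 1*15, -209))) = 1/((-1/131*(-274) - 274/(-180)) + (-23375 + 30447)*(-35690 + (-5 - 5*(-209)))) = 1/((274/131 - 274*(-1/180)) + 7072*(-35690 + (-5 + 1045))) = 1/((274/131 + 137/90) + 7072*(-35690 + 1040)) = 1/(42607/11790 + 7072*(-34650)) = 1/(42607/11790 - 245044800) = 1/(-2889078149393/11790) = -11790/2889078149393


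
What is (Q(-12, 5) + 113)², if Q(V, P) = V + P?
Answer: 11236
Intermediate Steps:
Q(V, P) = P + V
(Q(-12, 5) + 113)² = ((5 - 12) + 113)² = (-7 + 113)² = 106² = 11236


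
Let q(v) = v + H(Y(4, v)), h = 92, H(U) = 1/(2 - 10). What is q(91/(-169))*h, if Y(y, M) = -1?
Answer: -1587/26 ≈ -61.038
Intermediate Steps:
H(U) = -⅛ (H(U) = 1/(-8) = -⅛)
q(v) = -⅛ + v (q(v) = v - ⅛ = -⅛ + v)
q(91/(-169))*h = (-⅛ + 91/(-169))*92 = (-⅛ + 91*(-1/169))*92 = (-⅛ - 7/13)*92 = -69/104*92 = -1587/26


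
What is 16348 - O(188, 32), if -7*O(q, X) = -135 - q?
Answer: 114113/7 ≈ 16302.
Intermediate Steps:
O(q, X) = 135/7 + q/7 (O(q, X) = -(-135 - q)/7 = 135/7 + q/7)
16348 - O(188, 32) = 16348 - (135/7 + (⅐)*188) = 16348 - (135/7 + 188/7) = 16348 - 1*323/7 = 16348 - 323/7 = 114113/7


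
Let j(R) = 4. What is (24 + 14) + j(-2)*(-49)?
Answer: -158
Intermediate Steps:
(24 + 14) + j(-2)*(-49) = (24 + 14) + 4*(-49) = 38 - 196 = -158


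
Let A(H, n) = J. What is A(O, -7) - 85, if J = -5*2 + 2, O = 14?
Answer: -93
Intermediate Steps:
J = -8 (J = -10 + 2 = -8)
A(H, n) = -8
A(O, -7) - 85 = -8 - 85 = -93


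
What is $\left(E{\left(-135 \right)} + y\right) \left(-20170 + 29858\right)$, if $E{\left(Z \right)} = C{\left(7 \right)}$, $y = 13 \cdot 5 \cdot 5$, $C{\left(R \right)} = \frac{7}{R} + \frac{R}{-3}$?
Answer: $\frac{9407048}{3} \approx 3.1357 \cdot 10^{6}$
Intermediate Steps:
$C{\left(R \right)} = \frac{7}{R} - \frac{R}{3}$ ($C{\left(R \right)} = \frac{7}{R} + R \left(- \frac{1}{3}\right) = \frac{7}{R} - \frac{R}{3}$)
$y = 325$ ($y = 65 \cdot 5 = 325$)
$E{\left(Z \right)} = - \frac{4}{3}$ ($E{\left(Z \right)} = \frac{7}{7} - \frac{7}{3} = 7 \cdot \frac{1}{7} - \frac{7}{3} = 1 - \frac{7}{3} = - \frac{4}{3}$)
$\left(E{\left(-135 \right)} + y\right) \left(-20170 + 29858\right) = \left(- \frac{4}{3} + 325\right) \left(-20170 + 29858\right) = \frac{971}{3} \cdot 9688 = \frac{9407048}{3}$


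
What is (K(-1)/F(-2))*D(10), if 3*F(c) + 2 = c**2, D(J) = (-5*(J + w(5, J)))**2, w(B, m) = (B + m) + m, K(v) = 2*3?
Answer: 275625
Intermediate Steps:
K(v) = 6
w(B, m) = B + 2*m
D(J) = (-25 - 15*J)**2 (D(J) = (-5*(J + (5 + 2*J)))**2 = (-5*(5 + 3*J))**2 = (-25 - 15*J)**2)
F(c) = -2/3 + c**2/3
(K(-1)/F(-2))*D(10) = (6/(-2/3 + (1/3)*(-2)**2))*(25*(5 + 3*10)**2) = (6/(-2/3 + (1/3)*4))*(25*(5 + 30)**2) = (6/(-2/3 + 4/3))*(25*35**2) = (6/(2/3))*(25*1225) = (6*(3/2))*30625 = 9*30625 = 275625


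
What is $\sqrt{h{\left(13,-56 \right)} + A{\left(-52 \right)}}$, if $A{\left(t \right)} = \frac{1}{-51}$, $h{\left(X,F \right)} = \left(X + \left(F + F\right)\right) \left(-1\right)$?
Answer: $\frac{2 \sqrt{64362}}{51} \approx 9.9489$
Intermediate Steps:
$h{\left(X,F \right)} = - X - 2 F$ ($h{\left(X,F \right)} = \left(X + 2 F\right) \left(-1\right) = - X - 2 F$)
$A{\left(t \right)} = - \frac{1}{51}$
$\sqrt{h{\left(13,-56 \right)} + A{\left(-52 \right)}} = \sqrt{\left(\left(-1\right) 13 - -112\right) - \frac{1}{51}} = \sqrt{\left(-13 + 112\right) - \frac{1}{51}} = \sqrt{99 - \frac{1}{51}} = \sqrt{\frac{5048}{51}} = \frac{2 \sqrt{64362}}{51}$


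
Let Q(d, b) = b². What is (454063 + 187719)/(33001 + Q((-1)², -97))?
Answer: 320891/21205 ≈ 15.133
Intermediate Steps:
(454063 + 187719)/(33001 + Q((-1)², -97)) = (454063 + 187719)/(33001 + (-97)²) = 641782/(33001 + 9409) = 641782/42410 = 641782*(1/42410) = 320891/21205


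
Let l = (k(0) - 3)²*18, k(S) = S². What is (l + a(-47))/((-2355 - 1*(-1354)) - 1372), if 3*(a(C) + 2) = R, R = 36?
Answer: -172/2373 ≈ -0.072482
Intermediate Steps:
a(C) = 10 (a(C) = -2 + (⅓)*36 = -2 + 12 = 10)
l = 162 (l = (0² - 3)²*18 = (0 - 3)²*18 = (-3)²*18 = 9*18 = 162)
(l + a(-47))/((-2355 - 1*(-1354)) - 1372) = (162 + 10)/((-2355 - 1*(-1354)) - 1372) = 172/((-2355 + 1354) - 1372) = 172/(-1001 - 1372) = 172/(-2373) = 172*(-1/2373) = -172/2373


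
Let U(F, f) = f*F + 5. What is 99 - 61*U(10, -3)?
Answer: 1624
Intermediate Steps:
U(F, f) = 5 + F*f (U(F, f) = F*f + 5 = 5 + F*f)
99 - 61*U(10, -3) = 99 - 61*(5 + 10*(-3)) = 99 - 61*(5 - 30) = 99 - 61*(-25) = 99 + 1525 = 1624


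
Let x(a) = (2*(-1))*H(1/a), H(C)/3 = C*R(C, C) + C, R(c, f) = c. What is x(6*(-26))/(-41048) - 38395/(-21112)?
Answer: 8780778425/4828229952 ≈ 1.8186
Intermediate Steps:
H(C) = 3*C + 3*C² (H(C) = 3*(C*C + C) = 3*(C² + C) = 3*(C + C²) = 3*C + 3*C²)
x(a) = -6*(1 + 1/a)/a (x(a) = (2*(-1))*(3*(1 + 1/a)/a) = -6*(1 + 1/a)/a)
x(6*(-26))/(-41048) - 38395/(-21112) = (6*(-1 - 6*(-26))/(6*(-26))²)/(-41048) - 38395/(-21112) = (6*(-1 - 1*(-156))/(-156)²)*(-1/41048) - 38395*(-1/21112) = (6*(1/24336)*(-1 + 156))*(-1/41048) + 5485/3016 = (6*(1/24336)*155)*(-1/41048) + 5485/3016 = (155/4056)*(-1/41048) + 5485/3016 = -155/166490688 + 5485/3016 = 8780778425/4828229952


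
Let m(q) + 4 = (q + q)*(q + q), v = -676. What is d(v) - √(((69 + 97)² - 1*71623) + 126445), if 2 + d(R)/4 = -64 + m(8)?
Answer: 744 - √82378 ≈ 456.98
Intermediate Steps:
m(q) = -4 + 4*q² (m(q) = -4 + (q + q)*(q + q) = -4 + (2*q)*(2*q) = -4 + 4*q²)
d(R) = 744 (d(R) = -8 + 4*(-64 + (-4 + 4*8²)) = -8 + 4*(-64 + (-4 + 4*64)) = -8 + 4*(-64 + (-4 + 256)) = -8 + 4*(-64 + 252) = -8 + 4*188 = -8 + 752 = 744)
d(v) - √(((69 + 97)² - 1*71623) + 126445) = 744 - √(((69 + 97)² - 1*71623) + 126445) = 744 - √((166² - 71623) + 126445) = 744 - √((27556 - 71623) + 126445) = 744 - √(-44067 + 126445) = 744 - √82378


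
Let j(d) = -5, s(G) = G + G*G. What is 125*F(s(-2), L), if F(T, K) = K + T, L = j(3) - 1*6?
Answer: -1125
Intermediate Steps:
s(G) = G + G**2
L = -11 (L = -5 - 1*6 = -5 - 6 = -11)
125*F(s(-2), L) = 125*(-11 - 2*(1 - 2)) = 125*(-11 - 2*(-1)) = 125*(-11 + 2) = 125*(-9) = -1125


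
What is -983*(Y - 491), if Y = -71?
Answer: 552446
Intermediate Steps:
-983*(Y - 491) = -983*(-71 - 491) = -983*(-562) = 552446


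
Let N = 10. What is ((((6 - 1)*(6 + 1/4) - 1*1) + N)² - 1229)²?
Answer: 39150049/256 ≈ 1.5293e+5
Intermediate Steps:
((((6 - 1)*(6 + 1/4) - 1*1) + N)² - 1229)² = ((((6 - 1)*(6 + 1/4) - 1*1) + 10)² - 1229)² = (((5*(6 + ¼) - 1) + 10)² - 1229)² = (((5*(25/4) - 1) + 10)² - 1229)² = (((125/4 - 1) + 10)² - 1229)² = ((121/4 + 10)² - 1229)² = ((161/4)² - 1229)² = (25921/16 - 1229)² = (6257/16)² = 39150049/256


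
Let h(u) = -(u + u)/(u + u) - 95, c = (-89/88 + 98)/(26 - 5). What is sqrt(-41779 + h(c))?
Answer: 25*I*sqrt(67) ≈ 204.63*I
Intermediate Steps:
c = 2845/616 (c = (-89*1/88 + 98)/21 = (-89/88 + 98)*(1/21) = (8535/88)*(1/21) = 2845/616 ≈ 4.6185)
h(u) = -96 (h(u) = -2*u/(2*u) - 95 = -2*u*1/(2*u) - 95 = -1*1 - 95 = -1 - 95 = -96)
sqrt(-41779 + h(c)) = sqrt(-41779 - 96) = sqrt(-41875) = 25*I*sqrt(67)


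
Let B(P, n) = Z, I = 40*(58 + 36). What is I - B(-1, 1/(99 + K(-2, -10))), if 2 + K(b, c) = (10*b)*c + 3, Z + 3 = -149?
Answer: 3912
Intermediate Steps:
Z = -152 (Z = -3 - 149 = -152)
K(b, c) = 1 + 10*b*c (K(b, c) = -2 + ((10*b)*c + 3) = -2 + (10*b*c + 3) = -2 + (3 + 10*b*c) = 1 + 10*b*c)
I = 3760 (I = 40*94 = 3760)
B(P, n) = -152
I - B(-1, 1/(99 + K(-2, -10))) = 3760 - 1*(-152) = 3760 + 152 = 3912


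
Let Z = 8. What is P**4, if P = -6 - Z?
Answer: 38416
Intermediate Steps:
P = -14 (P = -6 - 1*8 = -6 - 8 = -14)
P**4 = (-14)**4 = 38416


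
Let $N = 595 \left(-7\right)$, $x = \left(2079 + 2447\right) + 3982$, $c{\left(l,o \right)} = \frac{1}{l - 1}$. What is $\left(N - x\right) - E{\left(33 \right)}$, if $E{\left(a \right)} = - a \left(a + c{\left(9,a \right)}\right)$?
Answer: $- \frac{92639}{8} \approx -11580.0$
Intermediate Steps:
$c{\left(l,o \right)} = \frac{1}{-1 + l}$
$x = 8508$ ($x = 4526 + 3982 = 8508$)
$E{\left(a \right)} = - a \left(\frac{1}{8} + a\right)$ ($E{\left(a \right)} = - a \left(a + \frac{1}{-1 + 9}\right) = - a \left(a + \frac{1}{8}\right) = - a \left(\frac{1}{8} + a\right)$)
$N = -4165$
$\left(N - x\right) - E{\left(33 \right)} = \left(-4165 - 8508\right) - \left(-1\right) 33 \left(\frac{1}{8} + 33\right) = \left(-4165 - 8508\right) - \left(-1\right) 33 \cdot \frac{265}{8} = -12673 - - \frac{8745}{8} = -12673 + \frac{8745}{8} = - \frac{92639}{8}$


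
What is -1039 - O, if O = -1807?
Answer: 768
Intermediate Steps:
-1039 - O = -1039 - 1*(-1807) = -1039 + 1807 = 768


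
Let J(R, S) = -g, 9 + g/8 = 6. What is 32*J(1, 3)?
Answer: 768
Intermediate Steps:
g = -24 (g = -72 + 8*6 = -72 + 48 = -24)
J(R, S) = 24 (J(R, S) = -1*(-24) = 24)
32*J(1, 3) = 32*24 = 768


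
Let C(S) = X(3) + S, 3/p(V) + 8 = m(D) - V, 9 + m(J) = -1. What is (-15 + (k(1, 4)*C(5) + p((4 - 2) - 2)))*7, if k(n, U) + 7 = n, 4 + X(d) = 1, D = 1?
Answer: -1141/6 ≈ -190.17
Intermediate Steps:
X(d) = -3 (X(d) = -4 + 1 = -3)
m(J) = -10 (m(J) = -9 - 1 = -10)
k(n, U) = -7 + n
p(V) = 3/(-18 - V) (p(V) = 3/(-8 + (-10 - V)) = 3/(-18 - V))
C(S) = -3 + S
(-15 + (k(1, 4)*C(5) + p((4 - 2) - 2)))*7 = (-15 + ((-7 + 1)*(-3 + 5) - 3/(18 + ((4 - 2) - 2))))*7 = (-15 + (-6*2 - 3/(18 + (2 - 2))))*7 = (-15 + (-12 - 3/(18 + 0)))*7 = (-15 + (-12 - 3/18))*7 = (-15 + (-12 - 3*1/18))*7 = (-15 + (-12 - ⅙))*7 = (-15 - 73/6)*7 = -163/6*7 = -1141/6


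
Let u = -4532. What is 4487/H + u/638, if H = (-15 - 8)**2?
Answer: 21149/15341 ≈ 1.3786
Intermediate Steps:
H = 529 (H = (-23)**2 = 529)
4487/H + u/638 = 4487/529 - 4532/638 = 4487*(1/529) - 4532*1/638 = 4487/529 - 206/29 = 21149/15341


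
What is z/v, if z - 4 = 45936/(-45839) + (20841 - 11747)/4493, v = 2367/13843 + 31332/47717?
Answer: 227731732715230702/37530082934848135 ≈ 6.0680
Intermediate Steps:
v = 546675015/660546431 (v = 2367*(1/13843) + 31332*(1/47717) = 2367/13843 + 31332/47717 = 546675015/660546431 ≈ 0.82761)
z = 1034287926/205954627 (z = 4 + (45936/(-45839) + (20841 - 11747)/4493) = 4 + (45936*(-1/45839) + 9094*(1/4493)) = 4 + (-45936/45839 + 9094/4493) = 4 + 210469418/205954627 = 1034287926/205954627 ≈ 5.0219)
z/v = 1034287926/(205954627*(546675015/660546431)) = (1034287926/205954627)*(660546431/546675015) = 227731732715230702/37530082934848135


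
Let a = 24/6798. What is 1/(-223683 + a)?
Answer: -1133/253432835 ≈ -4.4706e-6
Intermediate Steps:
a = 4/1133 (a = 24*(1/6798) = 4/1133 ≈ 0.0035305)
1/(-223683 + a) = 1/(-223683 + 4/1133) = 1/(-253432835/1133) = -1133/253432835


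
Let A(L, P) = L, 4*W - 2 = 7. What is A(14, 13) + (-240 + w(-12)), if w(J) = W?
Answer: -895/4 ≈ -223.75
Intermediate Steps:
W = 9/4 (W = ½ + (¼)*7 = ½ + 7/4 = 9/4 ≈ 2.2500)
w(J) = 9/4
A(14, 13) + (-240 + w(-12)) = 14 + (-240 + 9/4) = 14 - 951/4 = -895/4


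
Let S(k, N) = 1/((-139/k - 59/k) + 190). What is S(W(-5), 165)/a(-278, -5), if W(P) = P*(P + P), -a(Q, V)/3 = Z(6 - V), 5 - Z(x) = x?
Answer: 25/83718 ≈ 0.00029862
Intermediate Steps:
Z(x) = 5 - x
a(Q, V) = 3 - 3*V (a(Q, V) = -3*(5 - (6 - V)) = -3*(5 + (-6 + V)) = -3*(-1 + V) = 3 - 3*V)
W(P) = 2*P² (W(P) = P*(2*P) = 2*P²)
S(k, N) = 1/(190 - 198/k) (S(k, N) = 1/(-198/k + 190) = 1/(190 - 198/k))
S(W(-5), 165)/a(-278, -5) = ((2*(-5)²)/(2*(-99 + 95*(2*(-5)²))))/(3 - 3*(-5)) = ((2*25)/(2*(-99 + 95*(2*25))))/(3 + 15) = ((½)*50/(-99 + 95*50))/18 = ((½)*50/(-99 + 4750))*(1/18) = ((½)*50/4651)*(1/18) = ((½)*50*(1/4651))*(1/18) = (25/4651)*(1/18) = 25/83718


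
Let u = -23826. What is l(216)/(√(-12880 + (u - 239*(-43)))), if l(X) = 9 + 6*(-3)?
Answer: 9*I*√26429/26429 ≈ 0.055361*I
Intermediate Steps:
l(X) = -9 (l(X) = 9 - 18 = -9)
l(216)/(√(-12880 + (u - 239*(-43)))) = -9/√(-12880 + (-23826 - 239*(-43))) = -9/√(-12880 + (-23826 - 1*(-10277))) = -9/√(-12880 + (-23826 + 10277)) = -9/√(-12880 - 13549) = -9*(-I*√26429/26429) = -(-9)*I*√26429/26429 = 9*I*√26429/26429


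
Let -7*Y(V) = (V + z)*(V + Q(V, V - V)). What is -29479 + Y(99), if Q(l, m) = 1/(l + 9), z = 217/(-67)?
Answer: -390444149/12663 ≈ -30833.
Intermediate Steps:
z = -217/67 (z = 217*(-1/67) = -217/67 ≈ -3.2388)
Q(l, m) = 1/(9 + l)
Y(V) = -(-217/67 + V)*(V + 1/(9 + V))/7 (Y(V) = -(V - 217/67)*(V + 1/(9 + V))/7 = -(-217/67 + V)*(V + 1/(9 + V))/7)
-29479 + Y(99) = -29479 + (217 - 386*99² - 67*99³ + 1886*99)/(469*(9 + 99)) = -29479 + (1/469)*(217 - 386*9801 - 67*970299 + 186714)/108 = -29479 + (1/469)*(1/108)*(217 - 3783186 - 65010033 + 186714) = -29479 + (1/469)*(1/108)*(-68606288) = -29479 - 17151572/12663 = -390444149/12663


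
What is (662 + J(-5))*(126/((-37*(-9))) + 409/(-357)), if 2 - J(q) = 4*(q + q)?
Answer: -7135040/13209 ≈ -540.17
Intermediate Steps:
J(q) = 2 - 8*q (J(q) = 2 - 4*(q + q) = 2 - 4*2*q = 2 - 8*q)
(662 + J(-5))*(126/((-37*(-9))) + 409/(-357)) = (662 + (2 - 8*(-5)))*(126/((-37*(-9))) + 409/(-357)) = (662 + (2 + 40))*(126/333 + 409*(-1/357)) = (662 + 42)*(126*(1/333) - 409/357) = 704*(14/37 - 409/357) = 704*(-10135/13209) = -7135040/13209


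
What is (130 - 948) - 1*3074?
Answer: -3892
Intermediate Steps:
(130 - 948) - 1*3074 = -818 - 3074 = -3892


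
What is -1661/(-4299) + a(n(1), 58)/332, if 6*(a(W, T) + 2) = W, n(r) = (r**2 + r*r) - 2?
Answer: 271427/713634 ≈ 0.38034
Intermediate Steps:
n(r) = -2 + 2*r**2 (n(r) = (r**2 + r**2) - 2 = 2*r**2 - 2 = -2 + 2*r**2)
a(W, T) = -2 + W/6
-1661/(-4299) + a(n(1), 58)/332 = -1661/(-4299) + (-2 + (-2 + 2*1**2)/6)/332 = -1661*(-1/4299) + (-2 + (-2 + 2*1)/6)*(1/332) = 1661/4299 + (-2 + (-2 + 2)/6)*(1/332) = 1661/4299 + (-2 + (1/6)*0)*(1/332) = 1661/4299 + (-2 + 0)*(1/332) = 1661/4299 - 2*1/332 = 1661/4299 - 1/166 = 271427/713634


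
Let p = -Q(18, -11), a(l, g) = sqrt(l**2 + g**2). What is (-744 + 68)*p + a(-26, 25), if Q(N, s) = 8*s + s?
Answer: -66924 + sqrt(1301) ≈ -66888.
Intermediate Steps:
Q(N, s) = 9*s
a(l, g) = sqrt(g**2 + l**2)
p = 99 (p = -9*(-11) = -1*(-99) = 99)
(-744 + 68)*p + a(-26, 25) = (-744 + 68)*99 + sqrt(25**2 + (-26)**2) = -676*99 + sqrt(625 + 676) = -66924 + sqrt(1301)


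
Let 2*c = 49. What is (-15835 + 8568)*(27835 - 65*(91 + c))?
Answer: -295439885/2 ≈ -1.4772e+8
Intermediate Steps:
c = 49/2 (c = (1/2)*49 = 49/2 ≈ 24.500)
(-15835 + 8568)*(27835 - 65*(91 + c)) = (-15835 + 8568)*(27835 - 65*(91 + 49/2)) = -7267*(27835 - 65*231/2) = -7267*(27835 - 15015/2) = -7267*40655/2 = -295439885/2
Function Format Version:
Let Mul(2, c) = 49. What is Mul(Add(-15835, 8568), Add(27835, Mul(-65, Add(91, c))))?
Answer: Rational(-295439885, 2) ≈ -1.4772e+8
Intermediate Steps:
c = Rational(49, 2) (c = Mul(Rational(1, 2), 49) = Rational(49, 2) ≈ 24.500)
Mul(Add(-15835, 8568), Add(27835, Mul(-65, Add(91, c)))) = Mul(Add(-15835, 8568), Add(27835, Mul(-65, Add(91, Rational(49, 2))))) = Mul(-7267, Add(27835, Mul(-65, Rational(231, 2)))) = Mul(-7267, Add(27835, Rational(-15015, 2))) = Mul(-7267, Rational(40655, 2)) = Rational(-295439885, 2)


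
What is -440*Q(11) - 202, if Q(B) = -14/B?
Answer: 358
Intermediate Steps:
-440*Q(11) - 202 = -(-6160)/11 - 202 = -440*(-14/11) - 202 = 560 - 202 = 358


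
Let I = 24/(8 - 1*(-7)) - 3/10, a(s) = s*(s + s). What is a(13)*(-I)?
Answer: -2197/5 ≈ -439.40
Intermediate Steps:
a(s) = 2*s**2 (a(s) = s*(2*s) = 2*s**2)
I = 13/10 (I = 24/(8 + 7) - 3*1/10 = 24/15 - 3/10 = 24*(1/15) - 3/10 = 8/5 - 3/10 = 13/10 ≈ 1.3000)
a(13)*(-I) = (2*13**2)*(-1*13/10) = (2*169)*(-13/10) = 338*(-13/10) = -2197/5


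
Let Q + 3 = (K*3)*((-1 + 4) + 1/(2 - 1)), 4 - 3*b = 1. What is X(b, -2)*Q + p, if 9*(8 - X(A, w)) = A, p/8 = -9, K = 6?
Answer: 1417/3 ≈ 472.33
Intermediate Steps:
b = 1 (b = 4/3 - ⅓*1 = 4/3 - ⅓ = 1)
p = -72 (p = 8*(-9) = -72)
X(A, w) = 8 - A/9
Q = 69 (Q = -3 + (6*3)*((-1 + 4) + 1/(2 - 1)) = -3 + 18*(3 + 1/1) = -3 + 18*(3 + 1) = -3 + 18*4 = -3 + 72 = 69)
X(b, -2)*Q + p = (8 - ⅑*1)*69 - 72 = (8 - ⅑)*69 - 72 = (71/9)*69 - 72 = 1633/3 - 72 = 1417/3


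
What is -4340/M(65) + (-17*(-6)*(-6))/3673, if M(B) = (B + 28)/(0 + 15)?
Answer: -2571712/3673 ≈ -700.17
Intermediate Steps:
M(B) = 28/15 + B/15 (M(B) = (28 + B)/15 = (28 + B)*(1/15) = 28/15 + B/15)
-4340/M(65) + (-17*(-6)*(-6))/3673 = -4340/(28/15 + (1/15)*65) + (-17*(-6)*(-6))/3673 = -4340/(28/15 + 13/3) + (102*(-6))*(1/3673) = -4340/31/5 - 612*1/3673 = -4340*5/31 - 612/3673 = -700 - 612/3673 = -2571712/3673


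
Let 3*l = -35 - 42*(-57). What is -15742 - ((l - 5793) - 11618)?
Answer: 2648/3 ≈ 882.67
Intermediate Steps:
l = 2359/3 (l = (-35 - 42*(-57))/3 = (-35 + 2394)/3 = (1/3)*2359 = 2359/3 ≈ 786.33)
-15742 - ((l - 5793) - 11618) = -15742 - ((2359/3 - 5793) - 11618) = -15742 - (-15020/3 - 11618) = -15742 - 1*(-49874/3) = -15742 + 49874/3 = 2648/3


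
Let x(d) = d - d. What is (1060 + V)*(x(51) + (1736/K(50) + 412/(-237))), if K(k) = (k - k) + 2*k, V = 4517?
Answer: 172065322/1975 ≈ 87122.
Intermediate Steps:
x(d) = 0
K(k) = 2*k (K(k) = 0 + 2*k = 2*k)
(1060 + V)*(x(51) + (1736/K(50) + 412/(-237))) = (1060 + 4517)*(0 + (1736/((2*50)) + 412/(-237))) = 5577*(0 + (1736/100 + 412*(-1/237))) = 5577*(0 + (1736*(1/100) - 412/237)) = 5577*(0 + (434/25 - 412/237)) = 5577*(0 + 92558/5925) = 5577*(92558/5925) = 172065322/1975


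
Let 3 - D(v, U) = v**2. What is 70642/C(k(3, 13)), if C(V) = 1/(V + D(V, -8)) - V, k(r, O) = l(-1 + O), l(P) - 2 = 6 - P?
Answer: 1200914/67 ≈ 17924.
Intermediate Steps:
l(P) = 8 - P (l(P) = 2 + (6 - P) = 8 - P)
k(r, O) = 9 - O (k(r, O) = 8 - (-1 + O) = 8 + (1 - O) = 9 - O)
D(v, U) = 3 - v**2
C(V) = 1/(3 + V - V**2) - V (C(V) = 1/(V + (3 - V**2)) - V = 1/(3 + V - V**2) - V)
70642/C(k(3, 13)) = 70642/(((1 - (9 - 1*13)**2 + (9 - 1*13)*(-3 + (9 - 1*13)**2))/(3 + (9 - 1*13) - (9 - 1*13)**2))) = 70642/(((1 - (9 - 13)**2 + (9 - 13)*(-3 + (9 - 13)**2))/(3 + (9 - 13) - (9 - 13)**2))) = 70642/(((1 - 1*(-4)**2 - 4*(-3 + (-4)**2))/(3 - 4 - 1*(-4)**2))) = 70642/(((1 - 1*16 - 4*(-3 + 16))/(3 - 4 - 1*16))) = 70642/(((1 - 16 - 4*13)/(3 - 4 - 16))) = 70642/(((1 - 16 - 52)/(-17))) = 70642/((-1/17*(-67))) = 70642/(67/17) = 70642*(17/67) = 1200914/67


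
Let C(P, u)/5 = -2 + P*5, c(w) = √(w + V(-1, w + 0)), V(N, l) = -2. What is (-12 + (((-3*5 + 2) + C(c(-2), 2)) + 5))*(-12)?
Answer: 360 - 600*I ≈ 360.0 - 600.0*I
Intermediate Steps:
c(w) = √(-2 + w) (c(w) = √(w - 2) = √(-2 + w))
C(P, u) = -10 + 25*P (C(P, u) = 5*(-2 + P*5) = 5*(-2 + 5*P) = -10 + 25*P)
(-12 + (((-3*5 + 2) + C(c(-2), 2)) + 5))*(-12) = (-12 + (((-3*5 + 2) + (-10 + 25*√(-2 - 2))) + 5))*(-12) = (-12 + (((-15 + 2) + (-10 + 25*√(-4))) + 5))*(-12) = (-12 + ((-13 + (-10 + 25*(2*I))) + 5))*(-12) = (-12 + ((-13 + (-10 + 50*I)) + 5))*(-12) = (-12 + ((-23 + 50*I) + 5))*(-12) = (-12 + (-18 + 50*I))*(-12) = (-30 + 50*I)*(-12) = 360 - 600*I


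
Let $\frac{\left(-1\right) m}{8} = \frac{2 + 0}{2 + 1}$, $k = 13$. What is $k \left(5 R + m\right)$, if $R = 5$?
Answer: $\frac{767}{3} \approx 255.67$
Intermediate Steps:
$m = - \frac{16}{3}$ ($m = - 8 \frac{2 + 0}{2 + 1} = - 8 \cdot \frac{2}{3} = - 8 \cdot 2 \cdot \frac{1}{3} = \left(-8\right) \frac{2}{3} = - \frac{16}{3} \approx -5.3333$)
$k \left(5 R + m\right) = 13 \left(5 \cdot 5 - \frac{16}{3}\right) = 13 \left(25 - \frac{16}{3}\right) = 13 \cdot \frac{59}{3} = \frac{767}{3}$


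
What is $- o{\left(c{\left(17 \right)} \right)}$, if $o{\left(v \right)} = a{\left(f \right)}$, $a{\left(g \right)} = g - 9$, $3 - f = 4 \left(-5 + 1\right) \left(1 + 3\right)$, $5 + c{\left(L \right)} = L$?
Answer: $-58$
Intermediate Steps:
$c{\left(L \right)} = -5 + L$
$f = 67$ ($f = 3 - 4 \left(-5 + 1\right) \left(1 + 3\right) = 3 - 4 \left(-4\right) 4 = 3 - \left(-16\right) 4 = 3 - -64 = 3 + 64 = 67$)
$a{\left(g \right)} = -9 + g$ ($a{\left(g \right)} = g - 9 = -9 + g$)
$o{\left(v \right)} = 58$ ($o{\left(v \right)} = -9 + 67 = 58$)
$- o{\left(c{\left(17 \right)} \right)} = \left(-1\right) 58 = -58$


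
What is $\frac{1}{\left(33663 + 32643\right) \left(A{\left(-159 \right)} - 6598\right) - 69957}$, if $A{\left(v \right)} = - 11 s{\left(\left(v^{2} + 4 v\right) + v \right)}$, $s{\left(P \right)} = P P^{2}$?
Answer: $- \frac{1}{10707770390889772641} \approx -9.339 \cdot 10^{-20}$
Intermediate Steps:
$s{\left(P \right)} = P^{3}$
$A{\left(v \right)} = - 11 \left(v^{2} + 5 v\right)^{3}$ ($A{\left(v \right)} = - 11 \left(\left(v^{2} + 4 v\right) + v\right)^{3} = - 11 \left(v^{2} + 5 v\right)^{3}$)
$\frac{1}{\left(33663 + 32643\right) \left(A{\left(-159 \right)} - 6598\right) - 69957} = \frac{1}{\left(33663 + 32643\right) \left(- 11 \left(-159\right)^{3} \left(5 - 159\right)^{3} - 6598\right) - 69957} = \frac{1}{66306 \left(\left(-11\right) \left(-4019679\right) \left(-154\right)^{3} - 6598\right) - 69957} = \frac{1}{66306 \left(\left(-11\right) \left(-4019679\right) \left(-3652264\right) - 6598\right) - 69957} = \frac{1}{66306 \left(-161490217935816 - 6598\right) - 69957} = \frac{1}{66306 \left(-161490217942414\right) - 69957} = \frac{1}{-10707770390889702684 - 69957} = \frac{1}{-10707770390889772641} = - \frac{1}{10707770390889772641}$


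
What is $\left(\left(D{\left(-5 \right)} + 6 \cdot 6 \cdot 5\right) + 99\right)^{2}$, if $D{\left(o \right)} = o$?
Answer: $75076$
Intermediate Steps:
$\left(\left(D{\left(-5 \right)} + 6 \cdot 6 \cdot 5\right) + 99\right)^{2} = \left(\left(-5 + 6 \cdot 6 \cdot 5\right) + 99\right)^{2} = \left(\left(-5 + 6 \cdot 30\right) + 99\right)^{2} = \left(\left(-5 + 180\right) + 99\right)^{2} = \left(175 + 99\right)^{2} = 274^{2} = 75076$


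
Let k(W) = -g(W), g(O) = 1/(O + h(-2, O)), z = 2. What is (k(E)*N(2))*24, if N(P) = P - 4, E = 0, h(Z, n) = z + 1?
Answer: 16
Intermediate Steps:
h(Z, n) = 3 (h(Z, n) = 2 + 1 = 3)
g(O) = 1/(3 + O) (g(O) = 1/(O + 3) = 1/(3 + O))
k(W) = -1/(3 + W)
N(P) = -4 + P
(k(E)*N(2))*24 = ((-1/(3 + 0))*(-4 + 2))*24 = (-1/3*(-2))*24 = (-1*⅓*(-2))*24 = -⅓*(-2)*24 = (⅔)*24 = 16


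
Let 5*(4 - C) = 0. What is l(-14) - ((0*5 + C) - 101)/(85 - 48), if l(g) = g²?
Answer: 7349/37 ≈ 198.62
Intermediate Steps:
C = 4 (C = 4 - ⅕*0 = 4 + 0 = 4)
l(-14) - ((0*5 + C) - 101)/(85 - 48) = (-14)² - ((0*5 + 4) - 101)/(85 - 48) = 196 - ((0 + 4) - 101)/37 = 196 - (4 - 101)/37 = 196 - (-97)/37 = 196 - 1*(-97/37) = 196 + 97/37 = 7349/37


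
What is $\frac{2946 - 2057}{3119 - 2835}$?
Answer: $\frac{889}{284} \approx 3.1303$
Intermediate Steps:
$\frac{2946 - 2057}{3119 - 2835} = \frac{2946 - 2057}{284} = 889 \cdot \frac{1}{284} = \frac{889}{284}$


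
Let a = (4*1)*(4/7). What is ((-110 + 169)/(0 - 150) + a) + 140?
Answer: 148987/1050 ≈ 141.89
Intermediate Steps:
a = 16/7 (a = 4*(4*(1/7)) = 4*(4/7) = 16/7 ≈ 2.2857)
((-110 + 169)/(0 - 150) + a) + 140 = ((-110 + 169)/(0 - 150) + 16/7) + 140 = (59/(-150) + 16/7) + 140 = (59*(-1/150) + 16/7) + 140 = (-59/150 + 16/7) + 140 = 1987/1050 + 140 = 148987/1050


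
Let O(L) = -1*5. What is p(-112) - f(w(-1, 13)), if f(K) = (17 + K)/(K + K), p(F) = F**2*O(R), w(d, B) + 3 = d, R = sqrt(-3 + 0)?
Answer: -501747/8 ≈ -62718.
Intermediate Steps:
R = I*sqrt(3) (R = sqrt(-3) = I*sqrt(3) ≈ 1.732*I)
w(d, B) = -3 + d
O(L) = -5
p(F) = -5*F**2 (p(F) = F**2*(-5) = -5*F**2)
f(K) = (17 + K)/(2*K) (f(K) = (17 + K)/((2*K)) = (17 + K)*(1/(2*K)) = (17 + K)/(2*K))
p(-112) - f(w(-1, 13)) = -5*(-112)**2 - (17 + (-3 - 1))/(2*(-3 - 1)) = -5*12544 - (17 - 4)/(2*(-4)) = -62720 - (-1)*13/(2*4) = -62720 - 1*(-13/8) = -62720 + 13/8 = -501747/8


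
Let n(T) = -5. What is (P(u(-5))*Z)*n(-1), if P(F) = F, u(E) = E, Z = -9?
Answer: -225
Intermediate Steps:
(P(u(-5))*Z)*n(-1) = -5*(-9)*(-5) = 45*(-5) = -225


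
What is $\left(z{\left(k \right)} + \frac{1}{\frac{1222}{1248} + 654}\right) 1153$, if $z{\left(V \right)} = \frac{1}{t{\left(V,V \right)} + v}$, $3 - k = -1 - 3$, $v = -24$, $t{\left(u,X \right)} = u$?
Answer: $- \frac{35308319}{534463} \approx -66.063$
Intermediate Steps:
$k = 7$ ($k = 3 - \left(-1 - 3\right) = 3 - -4 = 3 + 4 = 7$)
$z{\left(V \right)} = \frac{1}{-24 + V}$ ($z{\left(V \right)} = \frac{1}{V - 24} = \frac{1}{-24 + V}$)
$\left(z{\left(k \right)} + \frac{1}{\frac{1222}{1248} + 654}\right) 1153 = \left(\frac{1}{-24 + 7} + \frac{1}{\frac{1222}{1248} + 654}\right) 1153 = \left(\frac{1}{-17} + \frac{1}{1222 \cdot \frac{1}{1248} + 654}\right) 1153 = \left(- \frac{1}{17} + \frac{1}{\frac{47}{48} + 654}\right) 1153 = \left(- \frac{1}{17} + \frac{1}{\frac{31439}{48}}\right) 1153 = \left(- \frac{1}{17} + \frac{48}{31439}\right) 1153 = \left(- \frac{30623}{534463}\right) 1153 = - \frac{35308319}{534463}$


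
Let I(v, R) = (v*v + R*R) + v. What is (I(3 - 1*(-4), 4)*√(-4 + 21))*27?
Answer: 1944*√17 ≈ 8015.3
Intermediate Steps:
I(v, R) = v + R² + v² (I(v, R) = (v² + R²) + v = (R² + v²) + v = v + R² + v²)
(I(3 - 1*(-4), 4)*√(-4 + 21))*27 = (((3 - 1*(-4)) + 4² + (3 - 1*(-4))²)*√(-4 + 21))*27 = (((3 + 4) + 16 + (3 + 4)²)*√17)*27 = ((7 + 16 + 7²)*√17)*27 = ((7 + 16 + 49)*√17)*27 = (72*√17)*27 = 1944*√17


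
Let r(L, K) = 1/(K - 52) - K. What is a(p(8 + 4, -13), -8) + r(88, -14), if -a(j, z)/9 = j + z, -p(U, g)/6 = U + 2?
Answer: 55571/66 ≈ 841.98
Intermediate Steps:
p(U, g) = -12 - 6*U (p(U, g) = -6*(U + 2) = -6*(2 + U) = -12 - 6*U)
a(j, z) = -9*j - 9*z (a(j, z) = -9*(j + z) = -9*j - 9*z)
r(L, K) = 1/(-52 + K) - K
a(p(8 + 4, -13), -8) + r(88, -14) = (-9*(-12 - 6*(8 + 4)) - 9*(-8)) + (1 - 1*(-14)² + 52*(-14))/(-52 - 14) = (-9*(-12 - 6*12) + 72) + (1 - 1*196 - 728)/(-66) = (-9*(-12 - 72) + 72) - (1 - 196 - 728)/66 = (-9*(-84) + 72) - 1/66*(-923) = (756 + 72) + 923/66 = 828 + 923/66 = 55571/66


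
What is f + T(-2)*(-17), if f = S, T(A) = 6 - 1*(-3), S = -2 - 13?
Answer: -168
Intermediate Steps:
S = -15
T(A) = 9 (T(A) = 6 + 3 = 9)
f = -15
f + T(-2)*(-17) = -15 + 9*(-17) = -15 - 153 = -168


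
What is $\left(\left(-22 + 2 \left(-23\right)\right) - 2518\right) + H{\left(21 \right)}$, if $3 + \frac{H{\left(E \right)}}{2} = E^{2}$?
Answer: $-1710$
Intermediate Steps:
$H{\left(E \right)} = -6 + 2 E^{2}$
$\left(\left(-22 + 2 \left(-23\right)\right) - 2518\right) + H{\left(21 \right)} = \left(\left(-22 + 2 \left(-23\right)\right) - 2518\right) - \left(6 - 2 \cdot 21^{2}\right) = \left(\left(-22 - 46\right) - 2518\right) + \left(-6 + 2 \cdot 441\right) = \left(-68 - 2518\right) + \left(-6 + 882\right) = -2586 + 876 = -1710$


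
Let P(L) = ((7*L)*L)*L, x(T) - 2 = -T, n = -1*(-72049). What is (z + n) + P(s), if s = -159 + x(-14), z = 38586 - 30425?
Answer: -20389239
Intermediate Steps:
z = 8161
n = 72049
x(T) = 2 - T
s = -143 (s = -159 + (2 - 1*(-14)) = -159 + (2 + 14) = -159 + 16 = -143)
P(L) = 7*L³ (P(L) = (7*L²)*L = 7*L³)
(z + n) + P(s) = (8161 + 72049) + 7*(-143)³ = 80210 + 7*(-2924207) = 80210 - 20469449 = -20389239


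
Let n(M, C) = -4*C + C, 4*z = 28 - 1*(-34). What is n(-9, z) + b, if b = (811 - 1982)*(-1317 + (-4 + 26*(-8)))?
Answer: 3580825/2 ≈ 1.7904e+6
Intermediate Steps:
z = 31/2 (z = (28 - 1*(-34))/4 = (28 + 34)/4 = (1/4)*62 = 31/2 ≈ 15.500)
n(M, C) = -3*C
b = 1790459 (b = -1171*(-1317 + (-4 - 208)) = -1171*(-1317 - 212) = -1171*(-1529) = 1790459)
n(-9, z) + b = -3*31/2 + 1790459 = -93/2 + 1790459 = 3580825/2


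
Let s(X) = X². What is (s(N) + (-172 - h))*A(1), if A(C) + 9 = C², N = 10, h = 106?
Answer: 1424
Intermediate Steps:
A(C) = -9 + C²
(s(N) + (-172 - h))*A(1) = (10² + (-172 - 1*106))*(-9 + 1²) = (100 + (-172 - 106))*(-9 + 1) = (100 - 278)*(-8) = -178*(-8) = 1424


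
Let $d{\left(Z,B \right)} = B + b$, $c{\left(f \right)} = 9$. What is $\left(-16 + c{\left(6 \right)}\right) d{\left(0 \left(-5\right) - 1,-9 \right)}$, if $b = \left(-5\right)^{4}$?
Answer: $-4312$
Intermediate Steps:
$b = 625$
$d{\left(Z,B \right)} = 625 + B$ ($d{\left(Z,B \right)} = B + 625 = 625 + B$)
$\left(-16 + c{\left(6 \right)}\right) d{\left(0 \left(-5\right) - 1,-9 \right)} = \left(-16 + 9\right) \left(625 - 9\right) = \left(-7\right) 616 = -4312$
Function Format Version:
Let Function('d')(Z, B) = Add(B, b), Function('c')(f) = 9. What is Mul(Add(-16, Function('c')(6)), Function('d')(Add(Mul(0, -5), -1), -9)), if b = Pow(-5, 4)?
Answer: -4312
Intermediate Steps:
b = 625
Function('d')(Z, B) = Add(625, B) (Function('d')(Z, B) = Add(B, 625) = Add(625, B))
Mul(Add(-16, Function('c')(6)), Function('d')(Add(Mul(0, -5), -1), -9)) = Mul(Add(-16, 9), Add(625, -9)) = Mul(-7, 616) = -4312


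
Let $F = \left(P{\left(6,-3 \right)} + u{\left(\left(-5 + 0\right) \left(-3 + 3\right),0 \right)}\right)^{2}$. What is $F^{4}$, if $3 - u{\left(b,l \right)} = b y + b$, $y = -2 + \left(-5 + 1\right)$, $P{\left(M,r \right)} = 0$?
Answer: $6561$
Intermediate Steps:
$y = -6$ ($y = -2 - 4 = -6$)
$u{\left(b,l \right)} = 3 + 5 b$ ($u{\left(b,l \right)} = 3 - \left(b \left(-6\right) + b\right) = 3 - \left(- 6 b + b\right) = 3 - - 5 b = 3 + 5 b$)
$F = 9$ ($F = \left(0 + \left(3 + 5 \left(-5 + 0\right) \left(-3 + 3\right)\right)\right)^{2} = \left(0 + \left(3 + 5 \left(\left(-5\right) 0\right)\right)\right)^{2} = \left(0 + \left(3 + 5 \cdot 0\right)\right)^{2} = \left(0 + \left(3 + 0\right)\right)^{2} = \left(0 + 3\right)^{2} = 3^{2} = 9$)
$F^{4} = 9^{4} = 6561$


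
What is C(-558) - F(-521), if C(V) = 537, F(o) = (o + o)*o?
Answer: -542345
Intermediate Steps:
F(o) = 2*o**2 (F(o) = (2*o)*o = 2*o**2)
C(-558) - F(-521) = 537 - 2*(-521)**2 = 537 - 2*271441 = 537 - 1*542882 = 537 - 542882 = -542345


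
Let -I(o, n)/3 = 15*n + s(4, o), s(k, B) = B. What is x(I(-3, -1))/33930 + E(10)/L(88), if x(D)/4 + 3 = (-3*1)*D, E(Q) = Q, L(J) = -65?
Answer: -196/1131 ≈ -0.17330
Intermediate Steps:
I(o, n) = -45*n - 3*o (I(o, n) = -3*(15*n + o) = -3*(o + 15*n) = -45*n - 3*o)
x(D) = -12 - 12*D (x(D) = -12 + 4*((-3*1)*D) = -12 + 4*(-3*D) = -12 - 12*D)
x(I(-3, -1))/33930 + E(10)/L(88) = (-12 - 12*(-45*(-1) - 3*(-3)))/33930 + 10/(-65) = (-12 - 12*(45 + 9))*(1/33930) + 10*(-1/65) = (-12 - 12*54)*(1/33930) - 2/13 = (-12 - 648)*(1/33930) - 2/13 = -660*1/33930 - 2/13 = -22/1131 - 2/13 = -196/1131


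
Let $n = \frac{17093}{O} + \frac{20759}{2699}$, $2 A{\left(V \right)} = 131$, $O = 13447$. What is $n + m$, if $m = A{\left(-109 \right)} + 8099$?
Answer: $\frac{593286354597}{72586906} \approx 8173.5$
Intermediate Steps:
$A{\left(V \right)} = \frac{131}{2}$ ($A{\left(V \right)} = \frac{1}{2} \cdot 131 = \frac{131}{2}$)
$n = \frac{325280280}{36293453}$ ($n = \frac{17093}{13447} + \frac{20759}{2699} = \frac{325280280}{36293453} \approx 8.9625$)
$m = \frac{16329}{2}$ ($m = \frac{131}{2} + 8099 = \frac{16329}{2} \approx 8164.5$)
$n + m = \frac{325280280}{36293453} + \frac{16329}{2} = \frac{593286354597}{72586906}$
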